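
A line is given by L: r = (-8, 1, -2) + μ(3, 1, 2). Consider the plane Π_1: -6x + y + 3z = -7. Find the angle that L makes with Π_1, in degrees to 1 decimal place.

25.7

sin θ = |n·v| / (|n||v|) = |-11| / (√46 · √14) = 0.43346.
θ ≈ 25.7°.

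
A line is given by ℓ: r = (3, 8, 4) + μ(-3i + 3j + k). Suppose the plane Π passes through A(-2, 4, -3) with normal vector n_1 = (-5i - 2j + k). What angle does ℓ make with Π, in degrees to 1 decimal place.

24.8

Π: n_1·r = n_1·A gives -5x - 2y + z = -1.
sin θ = |n·v| / (|n||v|) = |10| / (√30 · √19) = 0.41885.
θ ≈ 24.8°.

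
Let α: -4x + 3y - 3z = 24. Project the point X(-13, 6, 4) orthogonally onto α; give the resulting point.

Foot = X − λn with λ = (n·X − d)/|n|² = (58 − 24)/34 = 1.
Foot = (-13, 6, 4) − 1·(-4, 3, -3) = (-9, 3, 7).

(-9, 3, 7)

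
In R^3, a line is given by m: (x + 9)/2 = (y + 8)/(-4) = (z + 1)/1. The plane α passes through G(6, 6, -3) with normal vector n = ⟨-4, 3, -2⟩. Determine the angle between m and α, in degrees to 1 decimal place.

m has direction (2, -4, 1) through (-9, -8, -1).
α: n·r = n·G gives -4x + 3y - 2z = 0.
sin θ = |n·v| / (|n||v|) = |-22| / (√29 · √21) = 0.89148.
θ ≈ 63.1°.

63.1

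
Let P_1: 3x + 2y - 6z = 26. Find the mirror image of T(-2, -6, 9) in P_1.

(10, 2, -15)

λ = (n·T − d)/|n|² = (-72 − 26)/49 = -2.
Reflection = T − 2λn = (-2, -6, 9) − (-4)·(3, 2, -6) = (10, 2, -15).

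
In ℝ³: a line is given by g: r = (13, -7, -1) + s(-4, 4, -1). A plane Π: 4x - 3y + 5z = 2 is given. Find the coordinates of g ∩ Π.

(5, 1, -3)

Substitute r = (13, -7, -1) + t(-4, 4, -1) into the plane: 68 + (-33)t = 2, so t = 2.
Intersection: (13, -7, -1) + 2·(-4, 4, -1) = (5, 1, -3).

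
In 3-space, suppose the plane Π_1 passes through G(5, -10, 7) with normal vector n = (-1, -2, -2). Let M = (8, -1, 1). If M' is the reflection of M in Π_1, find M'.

(6, -5, -3)

Π_1: n·r = n·G gives -x - 2y - 2z = 1.
λ = (n·M − d)/|n|² = (-8 − 1)/9 = -1.
Reflection = M − 2λn = (8, -1, 1) − (-2)·(-1, -2, -2) = (6, -5, -3).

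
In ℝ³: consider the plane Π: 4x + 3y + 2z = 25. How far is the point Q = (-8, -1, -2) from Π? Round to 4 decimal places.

11.8845

n·Q − d = (4)·(-8) + (3)·(-1) + (2)·(-2) − 25 = -64; |n| = √29.
Distance = |-64| / √29 = 64/√29 ≈ 11.8845.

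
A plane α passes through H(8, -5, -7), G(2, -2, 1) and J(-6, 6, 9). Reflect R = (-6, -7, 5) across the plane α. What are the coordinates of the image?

HG = (-6, 3, 8), HJ = (-14, 11, 16); a normal to α is HG × HJ = (-40, -16, -24).
Using H: α has equation -40x - 16y - 24z = -72.
λ = (n·R − d)/|n|² = (232 − (-72))/2432 = 1/8.
Reflection = R − 2λn = (-6, -7, 5) − (1/4)·(-40, -16, -24) = (4, -3, 11).

(4, -3, 11)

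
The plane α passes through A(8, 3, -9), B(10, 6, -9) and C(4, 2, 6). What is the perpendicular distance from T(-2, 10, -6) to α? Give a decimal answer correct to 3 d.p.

AB = (2, 3, 0), AC = (-4, -1, 15); a normal to α is AB × AC = (45, -30, 10).
Using A: α has equation 45x - 30y + 10z = 180.
n·T − d = (45)·(-2) + (-30)·(10) + (10)·(-6) − 180 = -630; |n| = √3025.
Distance = |-630| / √3025 = 630/√3025 ≈ 11.455.

11.455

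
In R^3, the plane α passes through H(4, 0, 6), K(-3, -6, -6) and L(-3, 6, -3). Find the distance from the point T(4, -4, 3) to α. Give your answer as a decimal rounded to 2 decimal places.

1.10

HK = (-7, -6, -12), HL = (-7, 6, -9); a normal to α is HK × HL = (126, 21, -84).
Using H: α has equation 126x + 21y - 84z = 0.
n·T − d = (126)·(4) + (21)·(-4) + (-84)·(3) − 0 = 168; |n| = √23373.
Distance = |168| / √23373 = 168/√23373 ≈ 1.10.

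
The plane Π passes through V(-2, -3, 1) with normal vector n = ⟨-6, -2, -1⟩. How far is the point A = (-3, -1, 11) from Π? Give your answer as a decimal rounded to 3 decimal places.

1.249

Π: n·r = n·V gives -6x - 2y - z = 17.
n·A − d = (-6)·(-3) + (-2)·(-1) + (-1)·(11) − 17 = -8; |n| = √41.
Distance = |-8| / √41 = 8/√41 ≈ 1.249.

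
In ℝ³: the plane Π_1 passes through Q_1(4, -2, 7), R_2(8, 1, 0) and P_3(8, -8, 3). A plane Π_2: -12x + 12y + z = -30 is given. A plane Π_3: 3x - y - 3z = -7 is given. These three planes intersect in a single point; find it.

Q_1R_2 = (4, 3, -7), Q_1P_3 = (4, -6, -4); a normal to Π_1 is Q_1R_2 × Q_1P_3 = (-54, -12, -36).
Using Q_1: Π_1 has equation -54x - 12y - 36z = -444.
Solving the 3×3 linear system -54x - 12y - 36z = -444, -12x + 12y + z = -30, 3x - y - 3z = -7 (e.g. by elimination or Cramer's rule, determinant = 3150) gives (4, 1, 6).

(4, 1, 6)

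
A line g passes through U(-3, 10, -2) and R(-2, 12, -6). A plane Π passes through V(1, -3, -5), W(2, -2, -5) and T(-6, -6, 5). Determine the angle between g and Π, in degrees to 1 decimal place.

22.7

A direction vector for g is R − U = (1, 2, -4).
VW = (1, 1, 0), VT = (-7, -3, 10); a normal to Π is VW × VT = (10, -10, 4).
Using V: Π has equation 10x - 10y + 4z = 20.
sin θ = |n·v| / (|n||v|) = |-26| / (√216 · √21) = 0.38604.
θ ≈ 22.7°.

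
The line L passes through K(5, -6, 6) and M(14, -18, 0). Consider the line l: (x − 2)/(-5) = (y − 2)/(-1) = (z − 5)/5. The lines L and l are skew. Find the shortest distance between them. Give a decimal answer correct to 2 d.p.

A direction vector for L is M − K = (9, -12, -6).
l has direction (-5, -1, 5) through (2, 2, 5).
Common perpendicular direction n = (9, -12, -6) × (-5, -1, 5) = (-66, -15, -69).
With w = (2, 2, 5) − (5, -6, 6) = (-3, 8, -1), w · n = 147.
Distance = |w · n| / |n| = |147| / √9342 ≈ 1.52.

1.52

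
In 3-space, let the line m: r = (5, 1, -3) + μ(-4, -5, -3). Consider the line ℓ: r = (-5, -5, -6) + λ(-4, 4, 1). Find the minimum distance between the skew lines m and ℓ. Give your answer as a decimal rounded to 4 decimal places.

Common perpendicular direction n = (-4, -5, -3) × (-4, 4, 1) = (7, 16, -36).
With w = (-5, -5, -6) − (5, 1, -3) = (-10, -6, -3), w · n = -58.
Distance = |w · n| / |n| = |-58| / √1601 ≈ 1.4495.

1.4495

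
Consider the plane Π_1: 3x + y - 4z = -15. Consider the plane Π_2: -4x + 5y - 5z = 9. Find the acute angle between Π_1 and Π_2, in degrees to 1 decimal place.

cos θ = |n₁·n₂| / (|n₁||n₂|) = |13| / (√26 · √66).
θ = arccos(0.31382) ≈ 71.7°.

71.7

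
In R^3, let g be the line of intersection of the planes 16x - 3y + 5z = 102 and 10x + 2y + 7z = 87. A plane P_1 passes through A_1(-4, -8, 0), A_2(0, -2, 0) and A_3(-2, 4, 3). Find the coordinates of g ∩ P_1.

Direction of g: (16, -3, 5) × (10, 2, 7) = (-31, -62, 62).
A point on g: solving the two plane equations with x = 16 gives (16, 23, -17).
A_1A_2 = (4, 6, 0), A_1A_3 = (2, 12, 3); a normal to P_1 is A_1A_2 × A_1A_3 = (18, -12, 36).
Using A_1: P_1 has equation 18x - 12y + 36z = 24.
Substitute r = (16, 23, -17) + t(-31, -62, 62) into the plane: -600 + 2418t = 24, so t = 8/31.
Intersection: (16, 23, -17) + (8/31)·(-31, -62, 62) = (8, 7, -1).

(8, 7, -1)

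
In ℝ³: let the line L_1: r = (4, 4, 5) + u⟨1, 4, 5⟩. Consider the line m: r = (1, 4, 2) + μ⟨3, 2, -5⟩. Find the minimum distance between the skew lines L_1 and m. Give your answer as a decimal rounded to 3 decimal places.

Common perpendicular direction n = (1, 4, 5) × (3, 2, -5) = (-30, 20, -10).
With w = (1, 4, 2) − (4, 4, 5) = (-3, 0, -3), w · n = 120.
Distance = |w · n| / |n| = |120| / √1400 ≈ 3.207.

3.207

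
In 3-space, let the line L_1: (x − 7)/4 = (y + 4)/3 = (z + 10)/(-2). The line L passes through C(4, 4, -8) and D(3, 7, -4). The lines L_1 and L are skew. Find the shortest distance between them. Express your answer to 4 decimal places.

4.9827

L_1 has direction (4, 3, -2) through (7, -4, -10).
A direction vector for L is D − C = (-1, 3, 4).
Common perpendicular direction n = (4, 3, -2) × (-1, 3, 4) = (18, -14, 15).
With w = (4, 4, -8) − (7, -4, -10) = (-3, 8, 2), w · n = -136.
Distance = |w · n| / |n| = |-136| / √745 ≈ 4.9827.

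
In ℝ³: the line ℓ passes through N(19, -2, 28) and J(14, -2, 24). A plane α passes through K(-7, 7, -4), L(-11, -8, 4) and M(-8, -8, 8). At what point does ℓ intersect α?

A direction vector for ℓ is J − N = (-5, 0, -4).
KL = (-4, -15, 8), KM = (-1, -15, 12); a normal to α is KL × KM = (-60, 40, 45).
Using K: α has equation -60x + 40y + 45z = 520.
Substitute r = (19, -2, 28) + t(-5, 0, -4) into the plane: 40 + 120t = 520, so t = 4.
Intersection: (19, -2, 28) + 4·(-5, 0, -4) = (-1, -2, 12).

(-1, -2, 12)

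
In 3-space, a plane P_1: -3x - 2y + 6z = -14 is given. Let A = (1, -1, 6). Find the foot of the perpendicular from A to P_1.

(4, 1, 0)

Foot = A − λn with λ = (n·A − d)/|n|² = (35 − (-14))/49 = 1.
Foot = (1, -1, 6) − 1·(-3, -2, 6) = (4, 1, 0).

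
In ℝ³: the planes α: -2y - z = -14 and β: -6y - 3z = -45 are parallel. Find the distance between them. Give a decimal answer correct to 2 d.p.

Rescale β by 1/3: -2y - z = -15. Then distance = |-14 − (-15)| / √5 ≈ 0.45.

0.45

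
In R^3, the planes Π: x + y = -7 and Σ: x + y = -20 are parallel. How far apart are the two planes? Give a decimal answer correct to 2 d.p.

Same normal n = (1, 1, 0) with |n| = √2; distance = |-7 − (-20)| / |n| = 13/√2 ≈ 9.19.

9.19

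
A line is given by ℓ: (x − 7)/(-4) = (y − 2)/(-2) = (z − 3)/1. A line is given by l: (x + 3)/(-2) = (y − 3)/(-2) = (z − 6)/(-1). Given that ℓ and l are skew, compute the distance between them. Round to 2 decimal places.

ℓ has direction (-4, -2, 1) through (7, 2, 3).
l has direction (-2, -2, -1) through (-3, 3, 6).
Common perpendicular direction n = (-4, -2, 1) × (-2, -2, -1) = (4, -6, 4).
With w = (-3, 3, 6) − (7, 2, 3) = (-10, 1, 3), w · n = -34.
Distance = |w · n| / |n| = |-34| / √68 ≈ 4.12.

4.12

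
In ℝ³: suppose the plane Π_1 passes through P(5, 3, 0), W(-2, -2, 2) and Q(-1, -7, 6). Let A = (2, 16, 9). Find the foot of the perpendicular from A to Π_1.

PW = (-7, -5, 2), PQ = (-6, -10, 6); a normal to Π_1 is PW × PQ = (-10, 30, 40).
Using P: Π_1 has equation -10x + 30y + 40z = 40.
Foot = A − λn with λ = (n·A − d)/|n|² = (820 − 40)/2600 = 3/10.
Foot = (2, 16, 9) − (3/10)·(-10, 30, 40) = (5, 7, -3).

(5, 7, -3)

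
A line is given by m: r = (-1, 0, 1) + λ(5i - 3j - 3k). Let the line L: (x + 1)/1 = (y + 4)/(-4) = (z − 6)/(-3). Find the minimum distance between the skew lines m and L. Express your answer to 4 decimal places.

6.3262

L has direction (1, -4, -3) through (-1, -4, 6).
Common perpendicular direction n = (5, -3, -3) × (1, -4, -3) = (-3, 12, -17).
With w = (-1, -4, 6) − (-1, 0, 1) = (0, -4, 5), w · n = -133.
Distance = |w · n| / |n| = |-133| / √442 ≈ 6.3262.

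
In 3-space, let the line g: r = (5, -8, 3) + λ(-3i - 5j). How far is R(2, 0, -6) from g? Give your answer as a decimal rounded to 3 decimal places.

11.213

Taking (5, -8, 3) on g with direction v = (-3, -5, 0): w = R − (5, -8, 3) = (-3, 8, -9), and w × v = (-45, 27, 39).
Distance = |w × v| / |v| = √4275 / √34 ≈ 11.213.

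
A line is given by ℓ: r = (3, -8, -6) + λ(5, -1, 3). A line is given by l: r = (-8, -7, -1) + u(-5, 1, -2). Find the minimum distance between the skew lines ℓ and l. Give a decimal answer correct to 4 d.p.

1.1767

Common perpendicular direction n = (5, -1, 3) × (-5, 1, -2) = (-1, -5, 0).
With w = (-8, -7, -1) − (3, -8, -6) = (-11, 1, 5), w · n = 6.
Distance = |w · n| / |n| = |6| / √26 ≈ 1.1767.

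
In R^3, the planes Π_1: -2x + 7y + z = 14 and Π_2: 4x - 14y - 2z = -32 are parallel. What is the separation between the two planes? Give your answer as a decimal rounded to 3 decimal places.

Rescale Π_2 by 1/(-2): -2x + 7y + z = 16. Then distance = |14 − 16| / √54 ≈ 0.272.

0.272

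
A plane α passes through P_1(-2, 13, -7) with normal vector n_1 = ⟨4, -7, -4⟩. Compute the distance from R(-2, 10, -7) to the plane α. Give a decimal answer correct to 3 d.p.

α: n_1·r = n_1·P_1 gives 4x - 7y - 4z = -71.
n·R − d = (4)·(-2) + (-7)·(10) + (-4)·(-7) − (-71) = 21; |n| = √81.
Distance = |21| / √81 = 21/√81 ≈ 2.333.

2.333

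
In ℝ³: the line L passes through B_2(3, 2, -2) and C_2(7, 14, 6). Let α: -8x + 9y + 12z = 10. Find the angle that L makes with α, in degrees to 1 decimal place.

A direction vector for L is C_2 − B_2 = (4, 12, 8).
sin θ = |n·v| / (|n||v|) = |172| / (√289 · √224) = 0.67601.
θ ≈ 42.5°.

42.5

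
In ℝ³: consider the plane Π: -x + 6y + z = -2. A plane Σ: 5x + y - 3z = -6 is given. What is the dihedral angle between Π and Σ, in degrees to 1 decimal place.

86.9

cos θ = |n₁·n₂| / (|n₁||n₂|) = |-2| / (√38 · √35).
θ = arccos(0.05484) ≈ 86.9°.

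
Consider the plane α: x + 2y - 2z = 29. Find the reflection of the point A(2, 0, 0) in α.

λ = (n·A − d)/|n|² = (2 − 29)/9 = -3.
Reflection = A − 2λn = (2, 0, 0) − (-6)·(1, 2, -2) = (8, 12, -12).

(8, 12, -12)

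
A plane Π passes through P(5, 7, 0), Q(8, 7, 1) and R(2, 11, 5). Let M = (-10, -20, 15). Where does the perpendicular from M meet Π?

(-4, 7, -3)

PQ = (3, 0, 1), PR = (-3, 4, 5); a normal to Π is PQ × PR = (-4, -18, 12).
Using P: Π has equation -4x - 18y + 12z = -146.
Foot = M − λn with λ = (n·M − d)/|n|² = (580 − (-146))/484 = 3/2.
Foot = (-10, -20, 15) − (3/2)·(-4, -18, 12) = (-4, 7, -3).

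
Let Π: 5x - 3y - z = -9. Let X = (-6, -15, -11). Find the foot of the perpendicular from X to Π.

Foot = X − λn with λ = (n·X − d)/|n|² = (26 − (-9))/35 = 1.
Foot = (-6, -15, -11) − 1·(5, -3, -1) = (-11, -12, -10).

(-11, -12, -10)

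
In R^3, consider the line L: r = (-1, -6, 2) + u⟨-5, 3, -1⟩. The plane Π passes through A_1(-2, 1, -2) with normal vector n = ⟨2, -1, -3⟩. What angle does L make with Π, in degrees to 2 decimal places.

26.86

Π: n·r = n·A_1 gives 2x - y - 3z = 1.
sin θ = |n·v| / (|n||v|) = |-10| / (√14 · √35) = 0.45175.
θ ≈ 26.86°.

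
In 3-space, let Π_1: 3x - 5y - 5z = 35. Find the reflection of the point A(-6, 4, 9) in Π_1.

λ = (n·A − d)/|n|² = (-83 − 35)/59 = -2.
Reflection = A − 2λn = (-6, 4, 9) − (-4)·(3, -5, -5) = (6, -16, -11).

(6, -16, -11)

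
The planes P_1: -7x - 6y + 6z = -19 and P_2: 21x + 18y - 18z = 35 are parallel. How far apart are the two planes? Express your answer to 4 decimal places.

Rescale P_2 by 1/(-3): -7x - 6y + 6z = -35/3. Then distance = |-19 − (-35/3)| / √121 ≈ 0.6667.

0.6667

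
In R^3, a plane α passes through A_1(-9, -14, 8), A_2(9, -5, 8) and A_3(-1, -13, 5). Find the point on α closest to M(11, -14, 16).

A_1A_2 = (18, 9, 0), A_1A_3 = (8, 1, -3); a normal to α is A_1A_2 × A_1A_3 = (-27, 54, -54).
Using A_1: α has equation -27x + 54y - 54z = -945.
Foot = M − λn with λ = (n·M − d)/|n|² = (-1917 − (-945))/6561 = -4/27.
Foot = (11, -14, 16) − (-4/27)·(-27, 54, -54) = (7, -6, 8).

(7, -6, 8)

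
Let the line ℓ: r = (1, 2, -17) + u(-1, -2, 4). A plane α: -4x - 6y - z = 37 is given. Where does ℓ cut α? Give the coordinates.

Substitute r = (1, 2, -17) + t(-1, -2, 4) into the plane: 1 + 12t = 37, so t = 3.
Intersection: (1, 2, -17) + 3·(-1, -2, 4) = (-2, -4, -5).

(-2, -4, -5)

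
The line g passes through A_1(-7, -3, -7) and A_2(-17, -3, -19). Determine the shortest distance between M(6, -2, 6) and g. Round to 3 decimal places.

A direction vector for g is A_2 − A_1 = (-10, 0, -12).
Taking (-7, -3, -7) on g with direction v = (-10, 0, -12): w = M − (-7, -3, -7) = (13, 1, 13), and w × v = (-12, 26, 10).
Distance = |w × v| / |v| = √920 / √244 ≈ 1.942.

1.942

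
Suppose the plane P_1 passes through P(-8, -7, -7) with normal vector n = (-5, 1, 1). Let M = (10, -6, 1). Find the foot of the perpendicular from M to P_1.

(-5, -3, 4)

P_1: n·r = n·P gives -5x + y + z = 26.
Foot = M − λn with λ = (n·M − d)/|n|² = (-55 − 26)/27 = -3.
Foot = (10, -6, 1) − (-3)·(-5, 1, 1) = (-5, -3, 4).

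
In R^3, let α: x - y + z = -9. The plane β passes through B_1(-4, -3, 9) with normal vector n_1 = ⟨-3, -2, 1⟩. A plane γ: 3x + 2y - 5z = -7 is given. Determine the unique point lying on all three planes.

(-8, -4, -5)

β: n_1·r = n_1·B_1 gives -3x - 2y + z = 27.
Solving the 3×3 linear system x - y + z = -9, -3x - 2y + z = 27, 3x + 2y - 5z = -7 (e.g. by elimination or Cramer's rule, determinant = 20) gives (-8, -4, -5).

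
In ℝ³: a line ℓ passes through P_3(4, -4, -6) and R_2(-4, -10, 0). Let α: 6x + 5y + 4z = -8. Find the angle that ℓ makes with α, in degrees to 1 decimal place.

A direction vector for ℓ is R_2 − P_3 = (-8, -6, 6).
sin θ = |n·v| / (|n||v|) = |-54| / (√77 · √136) = 0.52769.
θ ≈ 31.8°.

31.8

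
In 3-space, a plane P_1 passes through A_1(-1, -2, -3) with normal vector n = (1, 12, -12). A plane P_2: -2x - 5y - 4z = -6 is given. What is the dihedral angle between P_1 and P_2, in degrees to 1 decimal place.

P_1: n·r = n·A_1 gives x + 12y - 12z = 11.
cos θ = |n₁·n₂| / (|n₁||n₂|) = |-14| / (√289 · √45).
θ = arccos(0.12276) ≈ 82.9°.

82.9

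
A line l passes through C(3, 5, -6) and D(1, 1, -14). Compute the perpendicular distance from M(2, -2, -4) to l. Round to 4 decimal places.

A direction vector for l is D − C = (-2, -4, -8).
Taking (3, 5, -6) on l with direction v = (-2, -4, -8): w = M − (3, 5, -6) = (-1, -7, 2), and w × v = (64, -12, -10).
Distance = |w × v| / |v| = √4340 / √84 ≈ 7.1880.

7.1880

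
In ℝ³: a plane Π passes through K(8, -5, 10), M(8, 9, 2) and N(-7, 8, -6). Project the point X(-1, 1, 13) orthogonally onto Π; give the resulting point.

(3, -3, 6)

KM = (0, 14, -8), KN = (-15, 13, -16); a normal to Π is KM × KN = (-120, 120, 210).
Using K: Π has equation -120x + 120y + 210z = 540.
Foot = X − λn with λ = (n·X − d)/|n|² = (2970 − 540)/72900 = 1/30.
Foot = (-1, 1, 13) − (1/30)·(-120, 120, 210) = (3, -3, 6).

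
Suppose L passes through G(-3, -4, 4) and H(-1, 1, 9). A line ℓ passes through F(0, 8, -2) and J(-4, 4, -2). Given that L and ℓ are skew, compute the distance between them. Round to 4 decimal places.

A direction vector for L is H − G = (2, 5, 5).
A direction vector for ℓ is J − F = (-4, -4, 0).
Common perpendicular direction n = (2, 5, 5) × (-4, -4, 0) = (20, -20, 12).
With w = (0, 8, -2) − (-3, -4, 4) = (3, 12, -6), w · n = -252.
Distance = |w · n| / |n| = |-252| / √944 ≈ 8.2019.

8.2019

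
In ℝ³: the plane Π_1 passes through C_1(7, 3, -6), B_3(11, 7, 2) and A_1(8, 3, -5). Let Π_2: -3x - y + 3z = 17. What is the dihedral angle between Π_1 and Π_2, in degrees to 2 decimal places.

22.00

C_1B_3 = (4, 4, 8), C_1A_1 = (1, 0, 1); a normal to Π_1 is C_1B_3 × C_1A_1 = (4, 4, -4).
Using C_1: Π_1 has equation 4x + 4y - 4z = 64.
cos θ = |n₁·n₂| / (|n₁||n₂|) = |-28| / (√48 · √19).
θ = arccos(0.92717) ≈ 22.00°.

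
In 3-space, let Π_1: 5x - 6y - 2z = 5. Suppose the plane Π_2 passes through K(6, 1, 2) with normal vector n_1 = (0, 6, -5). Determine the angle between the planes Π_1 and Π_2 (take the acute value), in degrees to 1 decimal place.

Π_2: n_1·r = n_1·K gives 6y - 5z = -4.
cos θ = |n₁·n₂| / (|n₁||n₂|) = |-26| / (√65 · √61).
θ = arccos(0.41291) ≈ 65.6°.

65.6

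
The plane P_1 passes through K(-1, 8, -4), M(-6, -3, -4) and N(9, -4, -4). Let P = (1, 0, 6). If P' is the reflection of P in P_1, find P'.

KM = (-5, -11, 0), KN = (10, -12, 0); a normal to P_1 is KM × KN = (0, 0, 170).
Using K: P_1 has equation 170z = -680.
λ = (n·P − d)/|n|² = (1020 − (-680))/28900 = 1/17.
Reflection = P − 2λn = (1, 0, 6) − (2/17)·(0, 0, 170) = (1, 0, -14).

(1, 0, -14)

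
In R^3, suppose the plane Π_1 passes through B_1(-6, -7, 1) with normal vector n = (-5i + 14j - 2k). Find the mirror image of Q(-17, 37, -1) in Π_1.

Π_1: n·r = n·B_1 gives -5x + 14y - 2z = -70.
λ = (n·Q − d)/|n|² = (605 − (-70))/225 = 3.
Reflection = Q − 2λn = (-17, 37, -1) − 6·(-5, 14, -2) = (13, -47, 11).

(13, -47, 11)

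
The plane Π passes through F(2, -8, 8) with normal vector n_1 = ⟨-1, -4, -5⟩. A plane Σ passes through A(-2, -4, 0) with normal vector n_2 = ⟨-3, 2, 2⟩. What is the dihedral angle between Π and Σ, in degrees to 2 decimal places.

55.85

Π: n_1·r = n_1·F gives -x - 4y - 5z = -10.
Σ: n_2·r = n_2·A gives -3x + 2y + 2z = -2.
cos θ = |n₁·n₂| / (|n₁||n₂|) = |-15| / (√42 · √17).
θ = arccos(0.56136) ≈ 55.85°.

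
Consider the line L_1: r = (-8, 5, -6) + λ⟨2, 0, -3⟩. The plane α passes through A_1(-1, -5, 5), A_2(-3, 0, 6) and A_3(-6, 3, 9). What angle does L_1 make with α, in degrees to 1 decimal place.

3.1

A_1A_2 = (-2, 5, 1), A_1A_3 = (-5, 8, 4); a normal to α is A_1A_2 × A_1A_3 = (12, 3, 9).
Using A_1: α has equation 12x + 3y + 9z = 18.
sin θ = |n·v| / (|n||v|) = |-3| / (√234 · √13) = 0.05439.
θ ≈ 3.1°.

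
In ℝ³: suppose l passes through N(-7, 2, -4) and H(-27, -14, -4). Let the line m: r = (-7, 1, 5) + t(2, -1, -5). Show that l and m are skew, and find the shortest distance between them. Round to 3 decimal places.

A direction vector for l is H − N = (-20, -16, 0).
Common perpendicular direction n = (-20, -16, 0) × (2, -1, -5) = (80, -100, 52).
With w = (-7, 1, 5) − (-7, 2, -4) = (0, -1, 9), w · n = 568.
Since n ≠ 0 the lines are not parallel, and w · n = 568 ≠ 0 so they do not intersect; hence they are skew.
Distance = |w · n| / |n| = |568| / √19104 ≈ 4.109.

4.109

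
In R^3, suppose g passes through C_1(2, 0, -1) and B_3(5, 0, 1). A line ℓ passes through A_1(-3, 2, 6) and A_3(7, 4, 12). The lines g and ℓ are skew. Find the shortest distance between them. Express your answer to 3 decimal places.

8.820

A direction vector for g is B_3 − C_1 = (3, 0, 2).
A direction vector for ℓ is A_3 − A_1 = (10, 2, 6).
Common perpendicular direction n = (3, 0, 2) × (10, 2, 6) = (-4, 2, 6).
With w = (-3, 2, 6) − (2, 0, -1) = (-5, 2, 7), w · n = 66.
Distance = |w · n| / |n| = |66| / √56 ≈ 8.820.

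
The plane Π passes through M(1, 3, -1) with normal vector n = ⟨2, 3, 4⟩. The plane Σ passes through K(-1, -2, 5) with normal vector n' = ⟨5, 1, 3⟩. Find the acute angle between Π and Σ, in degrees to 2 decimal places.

Π: n·r = n·M gives 2x + 3y + 4z = 7.
Σ: n'·r = n'·K gives 5x + y + 3z = 8.
cos θ = |n₁·n₂| / (|n₁||n₂|) = |25| / (√29 · √35).
θ = arccos(0.78471) ≈ 38.31°.

38.31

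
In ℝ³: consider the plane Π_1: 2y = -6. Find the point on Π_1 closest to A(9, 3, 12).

Foot = A − λn with λ = (n·A − d)/|n|² = (6 − (-6))/4 = 3.
Foot = (9, 3, 12) − 3·(0, 2, 0) = (9, -3, 12).

(9, -3, 12)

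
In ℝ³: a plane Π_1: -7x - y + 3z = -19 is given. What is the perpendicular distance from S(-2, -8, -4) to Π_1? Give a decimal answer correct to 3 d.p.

n·S − d = (-7)·(-2) + (-1)·(-8) + (3)·(-4) − (-19) = 29; |n| = √59.
Distance = |29| / √59 = 29/√59 ≈ 3.775.

3.775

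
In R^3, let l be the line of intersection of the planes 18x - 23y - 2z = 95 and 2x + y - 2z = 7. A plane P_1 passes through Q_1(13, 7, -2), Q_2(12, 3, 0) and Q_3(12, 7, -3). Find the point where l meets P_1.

(-2, -5, -8)

Direction of l: (18, -23, -2) × (2, 1, -2) = (48, 32, 64).
A point on l: solving the two plane equations with x = -14 gives (-14, -13, -24).
Q_1Q_2 = (-1, -4, 2), Q_1Q_3 = (-1, 0, -1); a normal to P_1 is Q_1Q_2 × Q_1Q_3 = (4, -3, -4).
Using Q_1: P_1 has equation 4x - 3y - 4z = 39.
Substitute r = (-14, -13, -24) + t(48, 32, 64) into the plane: 79 + (-160)t = 39, so t = 1/4.
Intersection: (-14, -13, -24) + (1/4)·(48, 32, 64) = (-2, -5, -8).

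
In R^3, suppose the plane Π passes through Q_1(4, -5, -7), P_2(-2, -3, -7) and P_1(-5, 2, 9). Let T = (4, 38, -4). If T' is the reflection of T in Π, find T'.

Q_1P_2 = (-6, 2, 0), Q_1P_1 = (-9, 7, 16); a normal to Π is Q_1P_2 × Q_1P_1 = (32, 96, -24).
Using Q_1: Π has equation 32x + 96y - 24z = -184.
λ = (n·T − d)/|n|² = (3872 − (-184))/10816 = 3/8.
Reflection = T − 2λn = (4, 38, -4) − (3/4)·(32, 96, -24) = (-20, -34, 14).

(-20, -34, 14)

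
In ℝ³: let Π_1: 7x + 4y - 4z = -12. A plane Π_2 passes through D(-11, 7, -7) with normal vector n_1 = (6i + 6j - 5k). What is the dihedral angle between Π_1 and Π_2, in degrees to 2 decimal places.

Π_2: n_1·r = n_1·D gives 6x + 6y - 5z = 11.
cos θ = |n₁·n₂| / (|n₁||n₂|) = |86| / (√81 · √97).
θ = arccos(0.97022) ≈ 14.02°.

14.02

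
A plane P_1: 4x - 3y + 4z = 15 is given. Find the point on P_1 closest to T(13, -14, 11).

Foot = T − λn with λ = (n·T − d)/|n|² = (138 − 15)/41 = 3.
Foot = (13, -14, 11) − 3·(4, -3, 4) = (1, -5, -1).

(1, -5, -1)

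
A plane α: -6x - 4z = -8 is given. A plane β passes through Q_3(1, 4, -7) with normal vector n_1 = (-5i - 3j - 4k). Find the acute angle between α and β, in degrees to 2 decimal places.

β: n_1·r = n_1·Q_3 gives -5x - 3y - 4z = 11.
cos θ = |n₁·n₂| / (|n₁||n₂|) = |46| / (√52 · √50).
θ = arccos(0.90213) ≈ 25.56°.

25.56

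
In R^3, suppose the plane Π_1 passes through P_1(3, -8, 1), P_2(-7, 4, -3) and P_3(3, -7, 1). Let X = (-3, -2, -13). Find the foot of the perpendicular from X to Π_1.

P_1P_2 = (-10, 12, -4), P_1P_3 = (0, 1, 0); a normal to Π_1 is P_1P_2 × P_1P_3 = (4, 0, -10).
Using P_1: Π_1 has equation 4x - 10z = 2.
Foot = X − λn with λ = (n·X − d)/|n|² = (118 − 2)/116 = 1.
Foot = (-3, -2, -13) − 1·(4, 0, -10) = (-7, -2, -3).

(-7, -2, -3)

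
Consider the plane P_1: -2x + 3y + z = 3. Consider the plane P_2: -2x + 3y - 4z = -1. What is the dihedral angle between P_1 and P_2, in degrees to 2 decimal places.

cos θ = |n₁·n₂| / (|n₁||n₂|) = |9| / (√14 · √29).
θ = arccos(0.44666) ≈ 63.47°.

63.47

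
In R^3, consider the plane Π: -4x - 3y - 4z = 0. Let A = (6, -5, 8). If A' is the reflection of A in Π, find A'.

(-2, -11, 0)

λ = (n·A − d)/|n|² = (-41 − 0)/41 = -1.
Reflection = A − 2λn = (6, -5, 8) − (-2)·(-4, -3, -4) = (-2, -11, 0).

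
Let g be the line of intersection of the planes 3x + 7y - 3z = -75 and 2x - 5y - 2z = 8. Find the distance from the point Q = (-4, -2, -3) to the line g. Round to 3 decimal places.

8.124

Direction of g: (3, 7, -3) × (2, -5, -2) = (-29, 0, -29).
A point on g: solving the two plane equations with x = -7 gives (-7, -6, 4).
Taking (-7, -6, 4) on g with direction v = (-29, 0, -29): w = Q − (-7, -6, 4) = (3, 4, -7), and w × v = (-116, 290, 116).
Distance = |w × v| / |v| = √111012 / √1682 ≈ 8.124.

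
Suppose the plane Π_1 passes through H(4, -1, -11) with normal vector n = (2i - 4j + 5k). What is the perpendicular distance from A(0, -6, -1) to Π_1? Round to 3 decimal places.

Π_1: n·r = n·H gives 2x - 4y + 5z = -43.
n·A − d = (2)·(0) + (-4)·(-6) + (5)·(-1) − (-43) = 62; |n| = √45.
Distance = |62| / √45 = 62/√45 ≈ 9.242.

9.242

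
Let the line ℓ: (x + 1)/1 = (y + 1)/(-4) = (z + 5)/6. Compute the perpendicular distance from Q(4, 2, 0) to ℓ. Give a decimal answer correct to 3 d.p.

ℓ has direction (1, -4, 6) through (-1, -1, -5).
Taking (-1, -1, -5) on ℓ with direction v = (1, -4, 6): w = Q − (-1, -1, -5) = (5, 3, 5), and w × v = (38, -25, -23).
Distance = |w × v| / |v| = √2598 / √53 ≈ 7.001.

7.001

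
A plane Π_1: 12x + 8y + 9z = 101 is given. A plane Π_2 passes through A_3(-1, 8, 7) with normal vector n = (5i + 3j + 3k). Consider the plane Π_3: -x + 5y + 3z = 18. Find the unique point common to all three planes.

(5, 4, 1)

Π_2: n·r = n·A_3 gives 5x + 3y + 3z = 40.
Solving the 3×3 linear system 12x + 8y + 9z = 101, 5x + 3y + 3z = 40, -x + 5y + 3z = 18 (e.g. by elimination or Cramer's rule, determinant = 36) gives (5, 4, 1).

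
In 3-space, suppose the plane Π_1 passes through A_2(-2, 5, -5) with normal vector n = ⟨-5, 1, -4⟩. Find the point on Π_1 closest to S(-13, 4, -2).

(-8, 3, 2)

Π_1: n·r = n·A_2 gives -5x + y - 4z = 35.
Foot = S − λn with λ = (n·S − d)/|n|² = (77 − 35)/42 = 1.
Foot = (-13, 4, -2) − 1·(-5, 1, -4) = (-8, 3, 2).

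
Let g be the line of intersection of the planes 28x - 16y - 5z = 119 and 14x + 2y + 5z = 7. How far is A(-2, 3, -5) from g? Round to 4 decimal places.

6.1143

Direction of g: (28, -16, -5) × (14, 2, 5) = (-70, -210, 280).
A point on g: solving the two plane equations with x = 0 gives (0, -9, 5).
Taking (0, -9, 5) on g with direction v = (-70, -210, 280): w = A − (0, -9, 5) = (-2, 12, -10), and w × v = (1260, 1260, 1260).
Distance = |w × v| / |v| = √4762800 / √127400 ≈ 6.1143.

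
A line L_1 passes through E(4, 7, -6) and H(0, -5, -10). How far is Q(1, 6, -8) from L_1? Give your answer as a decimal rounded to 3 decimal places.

A direction vector for L_1 is H − E = (-4, -12, -4).
Taking (4, 7, -6) on L_1 with direction v = (-4, -12, -4): w = Q − (4, 7, -6) = (-3, -1, -2), and w × v = (-20, -4, 32).
Distance = |w × v| / |v| = √1440 / √176 ≈ 2.860.

2.860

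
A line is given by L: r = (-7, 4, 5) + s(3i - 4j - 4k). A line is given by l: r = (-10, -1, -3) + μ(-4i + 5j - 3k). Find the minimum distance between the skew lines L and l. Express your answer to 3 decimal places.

5.244

Common perpendicular direction n = (3, -4, -4) × (-4, 5, -3) = (32, 25, -1).
With w = (-10, -1, -3) − (-7, 4, 5) = (-3, -5, -8), w · n = -213.
Distance = |w · n| / |n| = |-213| / √1650 ≈ 5.244.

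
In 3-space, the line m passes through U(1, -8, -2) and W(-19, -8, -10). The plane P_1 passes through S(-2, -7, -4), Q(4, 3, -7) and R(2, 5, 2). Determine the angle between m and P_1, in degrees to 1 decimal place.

A direction vector for m is W − U = (-20, 0, -8).
SQ = (6, 10, -3), SR = (4, 12, 6); a normal to P_1 is SQ × SR = (96, -48, 32).
Using S: P_1 has equation 96x - 48y + 32z = 16.
sin θ = |n·v| / (|n||v|) = |-2176| / (√12544 · √464) = 0.90195.
θ ≈ 64.4°.

64.4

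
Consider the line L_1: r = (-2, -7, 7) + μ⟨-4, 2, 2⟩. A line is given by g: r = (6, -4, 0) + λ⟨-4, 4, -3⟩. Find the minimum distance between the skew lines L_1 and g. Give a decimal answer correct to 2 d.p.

Common perpendicular direction n = (-4, 2, 2) × (-4, 4, -3) = (-14, -20, -8).
With w = (6, -4, 0) − (-2, -7, 7) = (8, 3, -7), w · n = -116.
Distance = |w · n| / |n| = |-116| / √660 ≈ 4.52.

4.52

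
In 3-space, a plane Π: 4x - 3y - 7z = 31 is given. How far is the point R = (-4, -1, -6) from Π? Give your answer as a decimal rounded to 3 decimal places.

0.232

n·R − d = (4)·(-4) + (-3)·(-1) + (-7)·(-6) − 31 = -2; |n| = √74.
Distance = |-2| / √74 = 2/√74 ≈ 0.232.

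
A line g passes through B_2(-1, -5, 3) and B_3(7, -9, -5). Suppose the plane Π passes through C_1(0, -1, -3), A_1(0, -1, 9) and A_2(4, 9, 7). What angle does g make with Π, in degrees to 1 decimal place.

A direction vector for g is B_3 − B_2 = (8, -4, -8).
C_1A_1 = (0, 0, 12), C_1A_2 = (4, 10, 10); a normal to Π is C_1A_1 × C_1A_2 = (-120, 48, 0).
Using C_1: Π has equation -120x + 48y = -48.
sin θ = |n·v| / (|n||v|) = |-1152| / (√16704 · √144) = 0.74278.
θ ≈ 48.0°.

48.0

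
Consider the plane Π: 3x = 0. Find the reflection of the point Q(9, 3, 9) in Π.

(-9, 3, 9)

λ = (n·Q − d)/|n|² = (27 − 0)/9 = 3.
Reflection = Q − 2λn = (9, 3, 9) − 6·(3, 0, 0) = (-9, 3, 9).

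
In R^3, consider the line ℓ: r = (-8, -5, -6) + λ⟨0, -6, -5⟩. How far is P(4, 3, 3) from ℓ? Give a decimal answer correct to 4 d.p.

Taking (-8, -5, -6) on ℓ with direction v = (0, -6, -5): w = P − (-8, -5, -6) = (12, 8, 9), and w × v = (14, 60, -72).
Distance = |w × v| / |v| = √8980 / √61 ≈ 12.1331.

12.1331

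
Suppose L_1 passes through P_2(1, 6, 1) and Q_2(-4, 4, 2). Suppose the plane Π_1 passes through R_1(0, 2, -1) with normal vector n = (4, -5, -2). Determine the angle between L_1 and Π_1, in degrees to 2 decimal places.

A direction vector for L_1 is Q_2 − P_2 = (-5, -2, 1).
Π_1: n·r = n·R_1 gives 4x - 5y - 2z = -8.
sin θ = |n·v| / (|n||v|) = |-12| / (√45 · √30) = 0.32660.
θ ≈ 19.06°.

19.06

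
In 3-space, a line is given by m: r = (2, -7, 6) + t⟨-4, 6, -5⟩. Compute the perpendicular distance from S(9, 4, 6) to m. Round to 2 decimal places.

12.30

Taking (2, -7, 6) on m with direction v = (-4, 6, -5): w = S − (2, -7, 6) = (7, 11, 0), and w × v = (-55, 35, 86).
Distance = |w × v| / |v| = √11646 / √77 ≈ 12.30.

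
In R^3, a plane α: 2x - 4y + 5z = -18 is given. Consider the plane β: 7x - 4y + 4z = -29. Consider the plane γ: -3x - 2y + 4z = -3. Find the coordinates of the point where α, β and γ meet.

Solving the 3×3 linear system 2x - 4y + 5z = -18, 7x - 4y + 4z = -29, -3x - 2y + 4z = -3 (e.g. by elimination or Cramer's rule, determinant = 14) gives (-3, -2, -4).

(-3, -2, -4)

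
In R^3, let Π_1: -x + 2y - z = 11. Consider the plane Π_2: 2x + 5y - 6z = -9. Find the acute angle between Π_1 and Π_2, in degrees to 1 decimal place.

cos θ = |n₁·n₂| / (|n₁||n₂|) = |14| / (√6 · √65).
θ = arccos(0.70892) ≈ 44.9°.

44.9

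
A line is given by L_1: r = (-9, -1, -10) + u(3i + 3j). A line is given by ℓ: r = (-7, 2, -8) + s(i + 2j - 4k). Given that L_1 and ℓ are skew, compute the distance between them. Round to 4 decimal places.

Common perpendicular direction n = (3, 3, 0) × (1, 2, -4) = (-12, 12, 3).
With w = (-7, 2, -8) − (-9, -1, -10) = (2, 3, 2), w · n = 18.
Distance = |w · n| / |n| = |18| / √297 ≈ 1.0445.

1.0445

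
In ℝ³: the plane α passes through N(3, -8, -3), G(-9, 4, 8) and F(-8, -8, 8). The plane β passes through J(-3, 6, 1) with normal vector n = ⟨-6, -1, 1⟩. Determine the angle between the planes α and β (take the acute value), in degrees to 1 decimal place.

NG = (-12, 12, 11), NF = (-11, 0, 11); a normal to α is NG × NF = (132, 11, 132).
Using N: α has equation 132x + 11y + 132z = -88.
β: n·r = n·J gives -6x - y + z = 13.
cos θ = |n₁·n₂| / (|n₁||n₂|) = |-671| / (√34969 · √38).
θ = arccos(0.58209) ≈ 54.4°.

54.4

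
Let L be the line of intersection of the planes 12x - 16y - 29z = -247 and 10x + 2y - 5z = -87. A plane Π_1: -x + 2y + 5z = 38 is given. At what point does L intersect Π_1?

Direction of L: (12, -16, -29) × (10, 2, -5) = (138, -230, 184).
A point on L: solving the two plane equations with x = 4 gives (4, -16, 19).
Substitute r = (4, -16, 19) + t(138, -230, 184) into the plane: 59 + 322t = 38, so t = -3/46.
Intersection: (4, -16, 19) + (-3/46)·(138, -230, 184) = (-5, -1, 7).

(-5, -1, 7)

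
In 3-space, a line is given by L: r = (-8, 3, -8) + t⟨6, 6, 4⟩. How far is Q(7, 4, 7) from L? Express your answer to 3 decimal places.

Taking (-8, 3, -8) on L with direction v = (6, 6, 4): w = Q − (-8, 3, -8) = (15, 1, 15), and w × v = (-86, 30, 84).
Distance = |w × v| / |v| = √15352 / √88 ≈ 13.208.

13.208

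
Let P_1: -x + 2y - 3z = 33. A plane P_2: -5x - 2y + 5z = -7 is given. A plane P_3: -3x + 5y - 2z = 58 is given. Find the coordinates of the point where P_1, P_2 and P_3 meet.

Solving the 3×3 linear system -x + 2y - 3z = 33, -5x - 2y + 5z = -7, -3x + 5y - 2z = 58 (e.g. by elimination or Cramer's rule, determinant = 64) gives (-6, 6, -5).

(-6, 6, -5)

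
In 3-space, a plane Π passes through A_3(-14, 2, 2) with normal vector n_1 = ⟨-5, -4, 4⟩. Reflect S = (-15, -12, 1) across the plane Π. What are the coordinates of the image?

Π: n_1·r = n_1·A_3 gives -5x - 4y + 4z = 70.
λ = (n·S − d)/|n|² = (127 − 70)/57 = 1.
Reflection = S − 2λn = (-15, -12, 1) − 2·(-5, -4, 4) = (-5, -4, -7).

(-5, -4, -7)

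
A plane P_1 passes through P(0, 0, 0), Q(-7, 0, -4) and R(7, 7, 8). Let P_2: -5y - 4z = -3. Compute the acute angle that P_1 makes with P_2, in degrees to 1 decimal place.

PQ = (-7, 0, -4), PR = (7, 7, 8); a normal to P_1 is PQ × PR = (28, 28, -49).
Using P: P_1 has equation 28x + 28y - 49z = 0.
cos θ = |n₁·n₂| / (|n₁||n₂|) = |56| / (√3969 · √41).
θ = arccos(0.13882) ≈ 82.0°.

82.0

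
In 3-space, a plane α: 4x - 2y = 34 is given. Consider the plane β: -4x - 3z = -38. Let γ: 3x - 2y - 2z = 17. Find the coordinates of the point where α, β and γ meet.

Solving the 3×3 linear system 4x - 2y = 34, -4x - 3z = -38, 3x - 2y - 2z = 17 (e.g. by elimination or Cramer's rule, determinant = 10) gives (5, -7, 6).

(5, -7, 6)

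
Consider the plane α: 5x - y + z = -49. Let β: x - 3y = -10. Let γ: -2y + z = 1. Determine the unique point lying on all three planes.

Solving the 3×3 linear system 5x - y + z = -49, x - 3y = -10, -2y + z = 1 (e.g. by elimination or Cramer's rule, determinant = -16) gives (-10, 0, 1).

(-10, 0, 1)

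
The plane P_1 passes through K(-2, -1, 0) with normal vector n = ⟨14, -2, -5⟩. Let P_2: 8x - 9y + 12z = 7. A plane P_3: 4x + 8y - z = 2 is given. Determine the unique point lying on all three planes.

(-1, 1, 2)

P_1: n·r = n·K gives 14x - 2y - 5z = -26.
Solving the 3×3 linear system 14x - 2y - 5z = -26, 8x - 9y + 12z = 7, 4x + 8y - z = 2 (e.g. by elimination or Cramer's rule, determinant = -1830) gives (-1, 1, 2).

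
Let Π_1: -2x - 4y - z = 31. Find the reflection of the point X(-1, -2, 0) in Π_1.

(-5, -10, -2)

λ = (n·X − d)/|n|² = (10 − 31)/21 = -1.
Reflection = X − 2λn = (-1, -2, 0) − (-2)·(-2, -4, -1) = (-5, -10, -2).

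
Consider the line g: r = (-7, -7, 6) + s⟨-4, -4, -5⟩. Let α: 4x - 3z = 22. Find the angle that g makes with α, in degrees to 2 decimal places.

sin θ = |n·v| / (|n||v|) = |-1| / (√25 · √57) = 0.02649.
θ ≈ 1.52°.

1.52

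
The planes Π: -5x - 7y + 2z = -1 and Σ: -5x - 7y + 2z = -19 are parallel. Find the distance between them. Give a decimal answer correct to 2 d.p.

Same normal n = (-5, -7, 2) with |n| = √78; distance = |-1 − (-19)| / |n| = 18/√78 ≈ 2.04.

2.04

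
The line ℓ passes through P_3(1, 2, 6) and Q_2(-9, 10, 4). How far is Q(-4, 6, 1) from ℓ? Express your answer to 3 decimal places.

3.952

A direction vector for ℓ is Q_2 − P_3 = (-10, 8, -2).
Taking (1, 2, 6) on ℓ with direction v = (-10, 8, -2): w = Q − (1, 2, 6) = (-5, 4, -5), and w × v = (32, 40, 0).
Distance = |w × v| / |v| = √2624 / √168 ≈ 3.952.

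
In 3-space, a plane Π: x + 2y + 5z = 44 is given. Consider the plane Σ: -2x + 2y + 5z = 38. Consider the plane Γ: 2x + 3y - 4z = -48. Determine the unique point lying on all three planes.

(2, -4, 10)

Solving the 3×3 linear system x + 2y + 5z = 44, -2x + 2y + 5z = 38, 2x + 3y - 4z = -48 (e.g. by elimination or Cramer's rule, determinant = -69) gives (2, -4, 10).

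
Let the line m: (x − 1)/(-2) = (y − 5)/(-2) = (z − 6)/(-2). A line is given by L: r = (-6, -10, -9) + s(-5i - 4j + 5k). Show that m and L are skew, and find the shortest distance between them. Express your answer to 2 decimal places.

5.34

m has direction (-2, -2, -2) through (1, 5, 6).
Common perpendicular direction n = (-2, -2, -2) × (-5, -4, 5) = (-18, 20, -2).
With w = (-6, -10, -9) − (1, 5, 6) = (-7, -15, -15), w · n = -144.
Since n ≠ 0 the lines are not parallel, and w · n = -144 ≠ 0 so they do not intersect; hence they are skew.
Distance = |w · n| / |n| = |-144| / √728 ≈ 5.34.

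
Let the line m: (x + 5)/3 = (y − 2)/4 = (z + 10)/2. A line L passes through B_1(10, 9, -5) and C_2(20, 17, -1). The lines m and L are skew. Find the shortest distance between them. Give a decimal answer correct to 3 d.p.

m has direction (3, 4, 2) through (-5, 2, -10).
A direction vector for L is C_2 − B_1 = (10, 8, 4).
Common perpendicular direction n = (3, 4, 2) × (10, 8, 4) = (0, 8, -16).
With w = (10, 9, -5) − (-5, 2, -10) = (15, 7, 5), w · n = -24.
Distance = |w · n| / |n| = |-24| / √320 ≈ 1.342.

1.342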